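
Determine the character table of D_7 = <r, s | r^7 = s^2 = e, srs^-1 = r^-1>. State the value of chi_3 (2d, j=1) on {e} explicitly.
Conjugacy classes: {e} of size 1, {r^1, r^6} of size 2, {r^2, r^5} of size 2, {r^3, r^4} of size 2, {s, sr, ..., sr^6} of size 7.
Character table:
  irrep \ class              {e} (size 1)  {r^1, r^6} (size 2)  {r^2, r^5} (size 2)  {r^3, r^4} (size 2)  {s, sr, ..., sr^6} (size 7)
  chi_1 (triv)               1             1                    1                    1                    1                          
  chi_2 (sign: r->1, s->-1)  1             1                    1                    1                    -1                         
  chi_3 (2d, j=1)            2             2*cos(2*pi/7)        -2*cos(3*pi/7)       -2*cos(pi/7)         0                          
  chi_4 (2d, j=2)            2             -2*cos(3*pi/7)       -2*cos(pi/7)         2*cos(2*pi/7)        0                          
  chi_5 (2d, j=3)            2             -2*cos(pi/7)         2*cos(2*pi/7)        -2*cos(3*pi/7)       0                          

Spot check: chi_3 (2d, j=1) on {e} = 2.

Justification: D_7 has order 2*7 = 14 with 5 conjugacy classes, hence 5 irreducibles. Sum of squared dims 1 + 1 + 4 + 4 + 4 = 14 = |G|. Linear characters come from the abelianisation; the 2-dimensional irreps have character r^k -> 2*cos(2*pi*j*k/7), reflections -> 0.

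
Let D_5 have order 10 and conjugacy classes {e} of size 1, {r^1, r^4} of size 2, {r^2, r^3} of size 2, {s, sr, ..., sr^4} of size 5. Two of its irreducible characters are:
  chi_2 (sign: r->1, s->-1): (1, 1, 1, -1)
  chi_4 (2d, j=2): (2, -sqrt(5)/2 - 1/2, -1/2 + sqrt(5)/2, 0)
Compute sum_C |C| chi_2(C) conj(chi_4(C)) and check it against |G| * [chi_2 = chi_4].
Sum = 0; so <chi_2, chi_4> = 0 (distinct irreducibles are orthogonal).

Solution. Compute term by term over conjugacy classes (|C| * chi_2(C) * conj(chi_4(C))):
  1*(1)*conj(2) + 2*(1)*conj(-sqrt(5)/2 - 1/2) + 2*(1)*conj(-1/2 + sqrt(5)/2) + 5*(-1)*conj(0)
  = (2) + (-sqrt(5) - 1) + (-1 + sqrt(5)) + (0)
  = 0.
Dividing by |G| = 10 gives 0/10 = 0, matching the row-orthogonality relation <chi_2, chi_4> = [chi_2 = chi_4].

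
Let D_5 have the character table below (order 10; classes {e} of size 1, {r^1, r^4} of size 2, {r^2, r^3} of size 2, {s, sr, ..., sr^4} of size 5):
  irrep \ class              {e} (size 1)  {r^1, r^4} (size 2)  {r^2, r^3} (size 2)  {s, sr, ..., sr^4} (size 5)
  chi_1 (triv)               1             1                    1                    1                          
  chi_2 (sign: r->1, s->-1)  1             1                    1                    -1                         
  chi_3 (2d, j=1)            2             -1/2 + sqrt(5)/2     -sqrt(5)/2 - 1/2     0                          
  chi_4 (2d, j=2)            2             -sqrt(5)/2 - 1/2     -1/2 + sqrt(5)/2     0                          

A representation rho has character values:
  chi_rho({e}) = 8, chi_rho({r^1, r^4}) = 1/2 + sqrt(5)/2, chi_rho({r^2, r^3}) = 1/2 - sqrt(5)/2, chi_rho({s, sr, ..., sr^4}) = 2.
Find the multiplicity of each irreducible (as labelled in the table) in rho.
Multiplicities: chi_1: 2, chi_2: 0, chi_3: 2, chi_4: 1.

Details: Use <chi_rho, chi> = (1/|G|) sum_C |C| * chi_rho(C) * conj(chi(C)) with |G| = 10 for each irreducible chi in the table:
  <chi_rho, chi_1> = (1/10)[1*(8)*conj(1) + 2*(1/2 + sqrt(5)/2)*conj(1) + 2*(1/2 - sqrt(5)/2)*conj(1) + 5*(2)*conj(1)]
      = (1/10)[(8) + (1 + sqrt(5)) + (1 - sqrt(5)) + (10)] = 20/10 = 2
  <chi_rho, chi_2> = (1/10)[1*(8)*conj(1) + 2*(1/2 + sqrt(5)/2)*conj(1) + 2*(1/2 - sqrt(5)/2)*conj(1) + 5*(2)*conj(-1)]
      = (1/10)[(8) + (1 + sqrt(5)) + (1 - sqrt(5)) + (-10)] = 0/10 = 0
  <chi_rho, chi_3> = (1/10)[1*(8)*conj(2) + 2*(1/2 + sqrt(5)/2)*conj(-1/2 + sqrt(5)/2) + 2*(1/2 - sqrt(5)/2)*conj(-sqrt(5)/2 - 1/2) + 5*(2)*conj(0)]
      = (1/10)[(16) + (2) + (2) + (0)] = 20/10 = 2
  <chi_rho, chi_4> = (1/10)[1*(8)*conj(2) + 2*(1/2 + sqrt(5)/2)*conj(-sqrt(5)/2 - 1/2) + 2*(1/2 - sqrt(5)/2)*conj(-1/2 + sqrt(5)/2) + 5*(2)*conj(0)]
      = (1/10)[(16) + (-3 - sqrt(5)) + (-3 + sqrt(5)) + (0)] = 10/10 = 1
Dimension check: dim(rho) = sum (mult * dim) = 2*1 + 0*1 + 2*2 + 1*2 = 8 = chi_rho(e) = 8.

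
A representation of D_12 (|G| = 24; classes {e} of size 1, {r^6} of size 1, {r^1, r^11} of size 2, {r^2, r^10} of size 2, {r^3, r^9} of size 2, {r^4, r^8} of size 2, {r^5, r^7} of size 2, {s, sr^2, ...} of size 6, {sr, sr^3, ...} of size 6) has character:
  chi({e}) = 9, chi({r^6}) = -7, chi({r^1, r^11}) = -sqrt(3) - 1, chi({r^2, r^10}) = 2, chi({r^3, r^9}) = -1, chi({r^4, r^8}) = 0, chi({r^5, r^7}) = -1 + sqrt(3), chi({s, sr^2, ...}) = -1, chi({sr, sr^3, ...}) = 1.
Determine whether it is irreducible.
Not irreducible (reducible): <chi, chi> = 7 > 1.

Derivation: <chi, chi> = (1/|G|) sum_C |C| * |chi(C)|^2 = (1/24)[1*|9|^2 + 1*|-7|^2 + 2*|-sqrt(3) - 1|^2 + 2*|2|^2 + 2*|-1|^2 + 2*|0|^2 + 2*|-1 + sqrt(3)|^2 + 6*|-1|^2 + 6*|1|^2]
  = (1/24)[(81) + (49) + (4*sqrt(3) + 8) + (8) + (2) + (0) + (8 - 4*sqrt(3)) + (6) + (6)] = 168/24 = 7.
A character is irreducible iff <chi, chi> = 1, so this representation is reducible.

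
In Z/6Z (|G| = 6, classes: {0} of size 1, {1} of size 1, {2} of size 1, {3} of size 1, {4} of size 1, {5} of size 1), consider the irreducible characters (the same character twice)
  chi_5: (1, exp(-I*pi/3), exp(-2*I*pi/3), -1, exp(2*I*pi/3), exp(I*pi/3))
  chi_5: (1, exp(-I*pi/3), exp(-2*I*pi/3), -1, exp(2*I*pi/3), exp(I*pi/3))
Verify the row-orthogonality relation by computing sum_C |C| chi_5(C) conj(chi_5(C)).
Sum = 6 = |G| = 6; so <chi_5, chi_5> = 1 (norm-1 confirms irreducibility).

Working: Compute term by term over conjugacy classes (|C| * chi_5(C) * conj(chi_5(C))):
  1*(1)*conj(1) + 1*(exp(-I*pi/3))*conj(exp(-I*pi/3)) + 1*(exp(-2*I*pi/3))*conj(exp(-2*I*pi/3)) + 1*(-1)*conj(-1) + 1*(exp(2*I*pi/3))*conj(exp(2*I*pi/3)) + 1*(exp(I*pi/3))*conj(exp(I*pi/3))
  = (1) + (1) + (1) + (1) + (1) + (1)
  = 6.
(Exp terms are combined using exp(i*s)*conj(exp(i*t)) = exp(i*(s-t)), and sums of them are collapsed using the identity that for every m > 1 the m distinct m-th roots of unity sum to 0, e.g. 1 + exp(2*I*pi/3) + exp(-2*I*pi/3) = 0.)
Dividing by |G| = 6 gives 6/6 = 1, matching the row-orthogonality relation <chi_5, chi_5> = [chi_5 = chi_5].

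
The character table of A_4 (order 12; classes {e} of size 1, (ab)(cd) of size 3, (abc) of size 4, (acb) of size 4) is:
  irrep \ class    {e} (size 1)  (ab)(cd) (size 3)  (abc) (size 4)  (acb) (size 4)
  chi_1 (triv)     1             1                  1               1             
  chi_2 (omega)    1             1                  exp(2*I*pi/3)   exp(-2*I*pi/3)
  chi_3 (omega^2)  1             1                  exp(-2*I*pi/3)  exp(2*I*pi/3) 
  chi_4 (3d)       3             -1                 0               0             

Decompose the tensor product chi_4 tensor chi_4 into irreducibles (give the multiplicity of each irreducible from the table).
chi_4 tensor chi_4 = chi_1 + chi_2 + chi_3 + 2*chi_4 (all other irreducibles have multiplicity 0).

The character of a tensor product is the pointwise product (chi_4 * chi_4)(C) = chi_4(C) * chi_4(C):
  {e}: (3)*(3), (ab)(cd): (-1)*(-1), (abc): (0)*(0), (acb): (0)*(0)
so (chi_4 * chi_4) takes values
  {e} -> 9, (ab)(cd) -> 1, (abc) -> 0, (acb) -> 0.
Now take the inner product of this character with each irreducible chi from the table, <chi_4*chi_4, chi> = (1/12) sum_C |C| (chi_4*chi_4)(C) conj(chi(C)):
  <chi_4*chi_4, chi_1> = (1/12)[1*(9)*conj(1) + 3*(1)*conj(1) + 4*(0)*conj(1) + 4*(0)*conj(1)]
      = (1/12)[(9) + (3) + (0) + (0)] = 12/12 = 1
  <chi_4*chi_4, chi_2> = (1/12)[1*(9)*conj(1) + 3*(1)*conj(1) + 4*(0)*conj(exp(2*I*pi/3)) + 4*(0)*conj(exp(-2*I*pi/3))]
      = (1/12)[(9) + (3) + (0) + (0)] = 12/12 = 1
  <chi_4*chi_4, chi_3> = (1/12)[1*(9)*conj(1) + 3*(1)*conj(1) + 4*(0)*conj(exp(-2*I*pi/3)) + 4*(0)*conj(exp(2*I*pi/3))]
      = (1/12)[(9) + (3) + (0) + (0)] = 12/12 = 1
  <chi_4*chi_4, chi_4> = (1/12)[1*(9)*conj(3) + 3*(1)*conj(-1) + 4*(0)*conj(0) + 4*(0)*conj(0)]
      = (1/12)[(27) + (-3) + (0) + (0)] = 24/12 = 2
(Exp terms are combined using exp(i*s)*conj(exp(i*t)) = exp(i*(s-t)), and sums of them are collapsed using the identity that for every m > 1 the m distinct m-th roots of unity sum to 0, e.g. 1 + exp(2*I*pi/3) + exp(-2*I*pi/3) = 0.)
Hence the multiplicities are chi_1: 1, chi_2: 1, chi_3: 1, chi_4: 2. Dimension check: dim(chi_4)*dim(chi_4) = 3*3 = 9 and sum (mult * dim) = 1*1 + 1*1 + 1*1 + 2*3 = 9.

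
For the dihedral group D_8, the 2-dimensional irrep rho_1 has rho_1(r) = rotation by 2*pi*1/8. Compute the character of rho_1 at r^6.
chi_{rho_1}(r^6) = 2*cos(2*pi*1*6/8) = 0

Solution. rho_1(r^6) is rotation by angle 2*pi*1*6/8, whose trace is 2*cos(2*pi*1*6/8) = 0.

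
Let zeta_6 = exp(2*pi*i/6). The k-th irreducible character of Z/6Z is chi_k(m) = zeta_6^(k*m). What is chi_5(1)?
chi_5(1) = zeta_6^5 = exp(-I*pi/3)

Reasoning: chi_5(1) = zeta_6^(5*1) = zeta_6^5. Since zeta_6^6 = 1, this equals zeta_6^5 = exp(2*pi*i*5/6) = exp(-I*pi/3).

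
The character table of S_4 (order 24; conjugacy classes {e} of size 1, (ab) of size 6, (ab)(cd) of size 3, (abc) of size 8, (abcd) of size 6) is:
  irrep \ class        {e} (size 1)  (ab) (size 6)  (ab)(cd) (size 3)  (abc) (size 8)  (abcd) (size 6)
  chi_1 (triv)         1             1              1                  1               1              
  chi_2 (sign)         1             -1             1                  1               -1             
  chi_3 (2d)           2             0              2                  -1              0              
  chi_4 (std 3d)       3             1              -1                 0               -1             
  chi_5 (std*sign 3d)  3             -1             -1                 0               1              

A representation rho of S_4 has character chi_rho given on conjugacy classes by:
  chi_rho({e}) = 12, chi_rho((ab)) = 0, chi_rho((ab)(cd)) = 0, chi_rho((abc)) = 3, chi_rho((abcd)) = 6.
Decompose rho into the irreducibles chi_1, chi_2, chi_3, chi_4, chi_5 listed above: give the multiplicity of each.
Multiplicities: chi_1: 3, chi_2: 0, chi_3: 0, chi_4: 0, chi_5: 3.

Explanation: Use <chi_rho, chi> = (1/|G|) sum_C |C| * chi_rho(C) * conj(chi(C)) with |G| = 24 for each irreducible chi in the table:
  <chi_rho, chi_1> = (1/24)[1*(12)*conj(1) + 6*(0)*conj(1) + 3*(0)*conj(1) + 8*(3)*conj(1) + 6*(6)*conj(1)]
      = (1/24)[(12) + (0) + (0) + (24) + (36)] = 72/24 = 3
  <chi_rho, chi_2> = (1/24)[1*(12)*conj(1) + 6*(0)*conj(-1) + 3*(0)*conj(1) + 8*(3)*conj(1) + 6*(6)*conj(-1)]
      = (1/24)[(12) + (0) + (0) + (24) + (-36)] = 0/24 = 0
  <chi_rho, chi_3> = (1/24)[1*(12)*conj(2) + 6*(0)*conj(0) + 3*(0)*conj(2) + 8*(3)*conj(-1) + 6*(6)*conj(0)]
      = (1/24)[(24) + (0) + (0) + (-24) + (0)] = 0/24 = 0
  <chi_rho, chi_4> = (1/24)[1*(12)*conj(3) + 6*(0)*conj(1) + 3*(0)*conj(-1) + 8*(3)*conj(0) + 6*(6)*conj(-1)]
      = (1/24)[(36) + (0) + (0) + (0) + (-36)] = 0/24 = 0
  <chi_rho, chi_5> = (1/24)[1*(12)*conj(3) + 6*(0)*conj(-1) + 3*(0)*conj(-1) + 8*(3)*conj(0) + 6*(6)*conj(1)]
      = (1/24)[(36) + (0) + (0) + (0) + (36)] = 72/24 = 3
Dimension check: dim(rho) = sum (mult * dim) = 3*1 + 0*1 + 0*2 + 0*3 + 3*3 = 12 = chi_rho(e) = 12.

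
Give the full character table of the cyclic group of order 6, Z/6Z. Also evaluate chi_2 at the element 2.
Character table of Z/6Z (irreps indexed chi_0,...,chi_5 with chi_k(m) = zeta_6^(k*m), zeta_6 = exp(2*pi*i/6)):
  irrep \ class  {0} (size 1)  {1} (size 1)    {2} (size 1)    {3} (size 1)  {4} (size 1)    {5} (size 1)  
  chi_0          1             1               1               1             1               1             
  chi_1          1             exp(I*pi/3)     exp(2*I*pi/3)   -1            exp(-2*I*pi/3)  exp(-I*pi/3)  
  chi_2          1             exp(2*I*pi/3)   exp(-2*I*pi/3)  1             exp(2*I*pi/3)   exp(-2*I*pi/3)
  chi_3          1             -1              1               -1            1               -1            
  chi_4          1             exp(-2*I*pi/3)  exp(2*I*pi/3)   1             exp(-2*I*pi/3)  exp(2*I*pi/3) 
  chi_5          1             exp(-I*pi/3)    exp(-2*I*pi/3)  -1            exp(2*I*pi/3)   exp(I*pi/3)   

Spot check: chi_2(2) = zeta_6^(2*2) = zeta_6^4 = exp(-2*I*pi/3).

Explanation: Z/6Z is abelian, so all 6 irreducible complex representations are 1-dimensional. They are given by chi_k(m) = zeta_6^(k*m) for k = 0,...,5. Row orthogonality: sum_m chi_k(m) conj(chi_l(m)) = 6 * [k = l].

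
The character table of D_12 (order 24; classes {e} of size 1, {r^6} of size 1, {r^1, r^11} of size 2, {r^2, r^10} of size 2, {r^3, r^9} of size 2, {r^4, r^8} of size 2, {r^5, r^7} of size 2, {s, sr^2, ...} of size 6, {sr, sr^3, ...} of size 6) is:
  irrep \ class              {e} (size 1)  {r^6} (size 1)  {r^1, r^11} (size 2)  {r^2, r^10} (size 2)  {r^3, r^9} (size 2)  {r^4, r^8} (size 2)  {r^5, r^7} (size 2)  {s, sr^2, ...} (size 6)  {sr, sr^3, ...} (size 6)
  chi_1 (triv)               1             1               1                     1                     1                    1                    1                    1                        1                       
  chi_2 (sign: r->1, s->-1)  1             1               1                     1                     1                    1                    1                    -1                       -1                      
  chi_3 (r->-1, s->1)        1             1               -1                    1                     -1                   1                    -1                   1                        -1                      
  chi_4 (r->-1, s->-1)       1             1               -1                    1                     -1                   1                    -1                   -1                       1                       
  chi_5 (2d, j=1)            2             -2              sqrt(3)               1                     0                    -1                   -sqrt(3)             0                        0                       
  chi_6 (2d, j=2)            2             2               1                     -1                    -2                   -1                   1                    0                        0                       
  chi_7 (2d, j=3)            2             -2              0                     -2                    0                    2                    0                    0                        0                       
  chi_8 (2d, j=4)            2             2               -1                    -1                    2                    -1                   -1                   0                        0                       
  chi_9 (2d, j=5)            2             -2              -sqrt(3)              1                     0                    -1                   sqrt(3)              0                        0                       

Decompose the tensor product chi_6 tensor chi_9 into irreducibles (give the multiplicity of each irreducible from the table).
chi_6 tensor chi_9 = chi_7 + chi_9 (all other irreducibles have multiplicity 0).

Reasoning: The character of a tensor product is the pointwise product (chi_6 * chi_9)(C) = chi_6(C) * chi_9(C):
  {e}: (2)*(2), {r^6}: (2)*(-2), {r^1, r^11}: (1)*(-sqrt(3)), {r^2, r^10}: (-1)*(1), {r^3, r^9}: (-2)*(0), {r^4, r^8}: (-1)*(-1), {r^5, r^7}: (1)*(sqrt(3)), {s, sr^2, ...}: (0)*(0), {sr, sr^3, ...}: (0)*(0)
so (chi_6 * chi_9) takes values
  {e} -> 4, {r^6} -> -4, {r^1, r^11} -> -sqrt(3), {r^2, r^10} -> -1, {r^3, r^9} -> 0, {r^4, r^8} -> 1, {r^5, r^7} -> sqrt(3), {s, sr^2, ...} -> 0, {sr, sr^3, ...} -> 0.
Now take the inner product of this character with each irreducible chi from the table, <chi_6*chi_9, chi> = (1/24) sum_C |C| (chi_6*chi_9)(C) conj(chi(C)):
  <chi_6*chi_9, chi_1> = (1/24)[1*(4)*conj(1) + 1*(-4)*conj(1) + 2*(-sqrt(3))*conj(1) + 2*(-1)*conj(1) + 2*(0)*conj(1) + 2*(1)*conj(1) + 2*(sqrt(3))*conj(1) + 6*(0)*conj(1) + 6*(0)*conj(1)]
      = (1/24)[(4) + (-4) + (-2*sqrt(3)) + (-2) + (0) + (2) + (2*sqrt(3)) + (0) + (0)] = 0/24 = 0
  <chi_6*chi_9, chi_2> = (1/24)[1*(4)*conj(1) + 1*(-4)*conj(1) + 2*(-sqrt(3))*conj(1) + 2*(-1)*conj(1) + 2*(0)*conj(1) + 2*(1)*conj(1) + 2*(sqrt(3))*conj(1) + 6*(0)*conj(-1) + 6*(0)*conj(-1)]
      = (1/24)[(4) + (-4) + (-2*sqrt(3)) + (-2) + (0) + (2) + (2*sqrt(3)) + (0) + (0)] = 0/24 = 0
  <chi_6*chi_9, chi_3> = (1/24)[1*(4)*conj(1) + 1*(-4)*conj(1) + 2*(-sqrt(3))*conj(-1) + 2*(-1)*conj(1) + 2*(0)*conj(-1) + 2*(1)*conj(1) + 2*(sqrt(3))*conj(-1) + 6*(0)*conj(1) + 6*(0)*conj(-1)]
      = (1/24)[(4) + (-4) + (2*sqrt(3)) + (-2) + (0) + (2) + (-2*sqrt(3)) + (0) + (0)] = 0/24 = 0
  <chi_6*chi_9, chi_4> = (1/24)[1*(4)*conj(1) + 1*(-4)*conj(1) + 2*(-sqrt(3))*conj(-1) + 2*(-1)*conj(1) + 2*(0)*conj(-1) + 2*(1)*conj(1) + 2*(sqrt(3))*conj(-1) + 6*(0)*conj(-1) + 6*(0)*conj(1)]
      = (1/24)[(4) + (-4) + (2*sqrt(3)) + (-2) + (0) + (2) + (-2*sqrt(3)) + (0) + (0)] = 0/24 = 0
  <chi_6*chi_9, chi_5> = (1/24)[1*(4)*conj(2) + 1*(-4)*conj(-2) + 2*(-sqrt(3))*conj(sqrt(3)) + 2*(-1)*conj(1) + 2*(0)*conj(0) + 2*(1)*conj(-1) + 2*(sqrt(3))*conj(-sqrt(3)) + 6*(0)*conj(0) + 6*(0)*conj(0)]
      = (1/24)[(8) + (8) + (-6) + (-2) + (0) + (-2) + (-6) + (0) + (0)] = 0/24 = 0
  <chi_6*chi_9, chi_6> = (1/24)[1*(4)*conj(2) + 1*(-4)*conj(2) + 2*(-sqrt(3))*conj(1) + 2*(-1)*conj(-1) + 2*(0)*conj(-2) + 2*(1)*conj(-1) + 2*(sqrt(3))*conj(1) + 6*(0)*conj(0) + 6*(0)*conj(0)]
      = (1/24)[(8) + (-8) + (-2*sqrt(3)) + (2) + (0) + (-2) + (2*sqrt(3)) + (0) + (0)] = 0/24 = 0
  <chi_6*chi_9, chi_7> = (1/24)[1*(4)*conj(2) + 1*(-4)*conj(-2) + 2*(-sqrt(3))*conj(0) + 2*(-1)*conj(-2) + 2*(0)*conj(0) + 2*(1)*conj(2) + 2*(sqrt(3))*conj(0) + 6*(0)*conj(0) + 6*(0)*conj(0)]
      = (1/24)[(8) + (8) + (0) + (4) + (0) + (4) + (0) + (0) + (0)] = 24/24 = 1
  <chi_6*chi_9, chi_8> = (1/24)[1*(4)*conj(2) + 1*(-4)*conj(2) + 2*(-sqrt(3))*conj(-1) + 2*(-1)*conj(-1) + 2*(0)*conj(2) + 2*(1)*conj(-1) + 2*(sqrt(3))*conj(-1) + 6*(0)*conj(0) + 6*(0)*conj(0)]
      = (1/24)[(8) + (-8) + (2*sqrt(3)) + (2) + (0) + (-2) + (-2*sqrt(3)) + (0) + (0)] = 0/24 = 0
  <chi_6*chi_9, chi_9> = (1/24)[1*(4)*conj(2) + 1*(-4)*conj(-2) + 2*(-sqrt(3))*conj(-sqrt(3)) + 2*(-1)*conj(1) + 2*(0)*conj(0) + 2*(1)*conj(-1) + 2*(sqrt(3))*conj(sqrt(3)) + 6*(0)*conj(0) + 6*(0)*conj(0)]
      = (1/24)[(8) + (8) + (6) + (-2) + (0) + (-2) + (6) + (0) + (0)] = 24/24 = 1
Hence the multiplicities are chi_7: 1, chi_9: 1. Dimension check: dim(chi_6)*dim(chi_9) = 2*2 = 4 and sum (mult * dim) = 1*2 + 1*2 = 4.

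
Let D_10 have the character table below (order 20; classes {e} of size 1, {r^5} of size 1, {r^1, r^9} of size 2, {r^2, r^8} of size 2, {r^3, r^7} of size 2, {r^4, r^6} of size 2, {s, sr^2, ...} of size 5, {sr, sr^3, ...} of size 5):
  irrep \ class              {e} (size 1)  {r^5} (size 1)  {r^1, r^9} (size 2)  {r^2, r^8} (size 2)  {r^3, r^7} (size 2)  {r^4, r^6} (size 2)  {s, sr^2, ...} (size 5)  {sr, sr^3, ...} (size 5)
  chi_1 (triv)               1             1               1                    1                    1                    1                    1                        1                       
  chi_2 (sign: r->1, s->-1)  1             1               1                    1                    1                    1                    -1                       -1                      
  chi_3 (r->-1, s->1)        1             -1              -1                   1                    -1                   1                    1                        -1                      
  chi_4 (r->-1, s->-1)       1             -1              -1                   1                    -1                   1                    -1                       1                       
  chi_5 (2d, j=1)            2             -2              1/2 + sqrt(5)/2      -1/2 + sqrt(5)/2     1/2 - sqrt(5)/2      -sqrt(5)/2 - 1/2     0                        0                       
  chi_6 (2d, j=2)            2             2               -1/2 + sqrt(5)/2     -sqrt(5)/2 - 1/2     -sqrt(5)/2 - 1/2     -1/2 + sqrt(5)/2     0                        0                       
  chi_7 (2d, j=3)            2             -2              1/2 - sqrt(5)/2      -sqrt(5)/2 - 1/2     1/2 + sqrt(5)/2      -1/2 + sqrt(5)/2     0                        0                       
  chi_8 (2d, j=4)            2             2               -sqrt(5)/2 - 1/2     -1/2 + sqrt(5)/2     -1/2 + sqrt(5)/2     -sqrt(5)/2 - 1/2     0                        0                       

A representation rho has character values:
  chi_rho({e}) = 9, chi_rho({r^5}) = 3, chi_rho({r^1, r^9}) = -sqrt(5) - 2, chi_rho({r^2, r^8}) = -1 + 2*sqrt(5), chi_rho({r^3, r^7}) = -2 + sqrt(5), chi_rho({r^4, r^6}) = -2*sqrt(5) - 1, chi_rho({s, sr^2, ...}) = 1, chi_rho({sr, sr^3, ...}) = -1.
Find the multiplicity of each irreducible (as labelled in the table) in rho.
Multiplicities: chi_1: 0, chi_2: 0, chi_3: 1, chi_4: 0, chi_5: 1, chi_6: 0, chi_7: 0, chi_8: 3.

Derivation: Use <chi_rho, chi> = (1/|G|) sum_C |C| * chi_rho(C) * conj(chi(C)) with |G| = 20 for each irreducible chi in the table:
  <chi_rho, chi_1> = (1/20)[1*(9)*conj(1) + 1*(3)*conj(1) + 2*(-sqrt(5) - 2)*conj(1) + 2*(-1 + 2*sqrt(5))*conj(1) + 2*(-2 + sqrt(5))*conj(1) + 2*(-2*sqrt(5) - 1)*conj(1) + 5*(1)*conj(1) + 5*(-1)*conj(1)]
      = (1/20)[(9) + (3) + (-2*sqrt(5) - 4) + (-2 + 4*sqrt(5)) + (-4 + 2*sqrt(5)) + (-4*sqrt(5) - 2) + (5) + (-5)] = 0/20 = 0
  <chi_rho, chi_2> = (1/20)[1*(9)*conj(1) + 1*(3)*conj(1) + 2*(-sqrt(5) - 2)*conj(1) + 2*(-1 + 2*sqrt(5))*conj(1) + 2*(-2 + sqrt(5))*conj(1) + 2*(-2*sqrt(5) - 1)*conj(1) + 5*(1)*conj(-1) + 5*(-1)*conj(-1)]
      = (1/20)[(9) + (3) + (-2*sqrt(5) - 4) + (-2 + 4*sqrt(5)) + (-4 + 2*sqrt(5)) + (-4*sqrt(5) - 2) + (-5) + (5)] = 0/20 = 0
  <chi_rho, chi_3> = (1/20)[1*(9)*conj(1) + 1*(3)*conj(-1) + 2*(-sqrt(5) - 2)*conj(-1) + 2*(-1 + 2*sqrt(5))*conj(1) + 2*(-2 + sqrt(5))*conj(-1) + 2*(-2*sqrt(5) - 1)*conj(1) + 5*(1)*conj(1) + 5*(-1)*conj(-1)]
      = (1/20)[(9) + (-3) + (4 + 2*sqrt(5)) + (-2 + 4*sqrt(5)) + (4 - 2*sqrt(5)) + (-4*sqrt(5) - 2) + (5) + (5)] = 20/20 = 1
  <chi_rho, chi_4> = (1/20)[1*(9)*conj(1) + 1*(3)*conj(-1) + 2*(-sqrt(5) - 2)*conj(-1) + 2*(-1 + 2*sqrt(5))*conj(1) + 2*(-2 + sqrt(5))*conj(-1) + 2*(-2*sqrt(5) - 1)*conj(1) + 5*(1)*conj(-1) + 5*(-1)*conj(1)]
      = (1/20)[(9) + (-3) + (4 + 2*sqrt(5)) + (-2 + 4*sqrt(5)) + (4 - 2*sqrt(5)) + (-4*sqrt(5) - 2) + (-5) + (-5)] = 0/20 = 0
  <chi_rho, chi_5> = (1/20)[1*(9)*conj(2) + 1*(3)*conj(-2) + 2*(-sqrt(5) - 2)*conj(1/2 + sqrt(5)/2) + 2*(-1 + 2*sqrt(5))*conj(-1/2 + sqrt(5)/2) + 2*(-2 + sqrt(5))*conj(1/2 - sqrt(5)/2) + 2*(-2*sqrt(5) - 1)*conj(-sqrt(5)/2 - 1/2) + 5*(1)*conj(0) + 5*(-1)*conj(0)]
      = (1/20)[(18) + (-6) + (-7 - 3*sqrt(5)) + (11 - 3*sqrt(5)) + (-7 + 3*sqrt(5)) + (3*sqrt(5) + 11) + (0) + (0)] = 20/20 = 1
  <chi_rho, chi_6> = (1/20)[1*(9)*conj(2) + 1*(3)*conj(2) + 2*(-sqrt(5) - 2)*conj(-1/2 + sqrt(5)/2) + 2*(-1 + 2*sqrt(5))*conj(-sqrt(5)/2 - 1/2) + 2*(-2 + sqrt(5))*conj(-sqrt(5)/2 - 1/2) + 2*(-2*sqrt(5) - 1)*conj(-1/2 + sqrt(5)/2) + 5*(1)*conj(0) + 5*(-1)*conj(0)]
      = (1/20)[(18) + (6) + (-3 - sqrt(5)) + (-9 - sqrt(5)) + (-3 + sqrt(5)) + (-9 + sqrt(5)) + (0) + (0)] = 0/20 = 0
  <chi_rho, chi_7> = (1/20)[1*(9)*conj(2) + 1*(3)*conj(-2) + 2*(-sqrt(5) - 2)*conj(1/2 - sqrt(5)/2) + 2*(-1 + 2*sqrt(5))*conj(-sqrt(5)/2 - 1/2) + 2*(-2 + sqrt(5))*conj(1/2 + sqrt(5)/2) + 2*(-2*sqrt(5) - 1)*conj(-1/2 + sqrt(5)/2) + 5*(1)*conj(0) + 5*(-1)*conj(0)]
      = (1/20)[(18) + (-6) + (sqrt(5) + 3) + (-9 - sqrt(5)) + (3 - sqrt(5)) + (-9 + sqrt(5)) + (0) + (0)] = 0/20 = 0
  <chi_rho, chi_8> = (1/20)[1*(9)*conj(2) + 1*(3)*conj(2) + 2*(-sqrt(5) - 2)*conj(-sqrt(5)/2 - 1/2) + 2*(-1 + 2*sqrt(5))*conj(-1/2 + sqrt(5)/2) + 2*(-2 + sqrt(5))*conj(-1/2 + sqrt(5)/2) + 2*(-2*sqrt(5) - 1)*conj(-sqrt(5)/2 - 1/2) + 5*(1)*conj(0) + 5*(-1)*conj(0)]
      = (1/20)[(18) + (6) + (3*sqrt(5) + 7) + (11 - 3*sqrt(5)) + (7 - 3*sqrt(5)) + (3*sqrt(5) + 11) + (0) + (0)] = 60/20 = 3
Dimension check: dim(rho) = sum (mult * dim) = 0*1 + 0*1 + 1*1 + 0*1 + 1*2 + 0*2 + 0*2 + 3*2 = 9 = chi_rho(e) = 9.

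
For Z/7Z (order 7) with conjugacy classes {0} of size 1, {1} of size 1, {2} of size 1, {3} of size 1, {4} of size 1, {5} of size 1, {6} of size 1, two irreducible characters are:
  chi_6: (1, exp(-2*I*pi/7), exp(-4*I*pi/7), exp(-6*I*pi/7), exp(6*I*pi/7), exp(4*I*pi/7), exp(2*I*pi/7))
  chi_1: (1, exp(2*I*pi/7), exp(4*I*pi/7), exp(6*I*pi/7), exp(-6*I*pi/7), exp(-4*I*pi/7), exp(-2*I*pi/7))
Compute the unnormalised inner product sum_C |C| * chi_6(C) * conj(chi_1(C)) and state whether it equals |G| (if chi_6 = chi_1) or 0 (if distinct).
Sum = 0; so <chi_6, chi_1> = 0 (distinct irreducibles are orthogonal).

Solution. Compute term by term over conjugacy classes (|C| * chi_6(C) * conj(chi_1(C))):
  1*(1)*conj(1) + 1*(exp(-2*I*pi/7))*conj(exp(2*I*pi/7)) + 1*(exp(-4*I*pi/7))*conj(exp(4*I*pi/7)) + 1*(exp(-6*I*pi/7))*conj(exp(6*I*pi/7)) + 1*(exp(6*I*pi/7))*conj(exp(-6*I*pi/7)) + 1*(exp(4*I*pi/7))*conj(exp(-4*I*pi/7)) + 1*(exp(2*I*pi/7))*conj(exp(-2*I*pi/7))
  = (1) + (exp(-4*I*pi/7)) + (exp(6*I*pi/7)) + (exp(2*I*pi/7)) + (exp(-2*I*pi/7)) + (exp(-6*I*pi/7)) + (exp(4*I*pi/7))
  = 0.
(Exp terms are combined using exp(i*s)*conj(exp(i*t)) = exp(i*(s-t)), and sums of them are collapsed using the identity that for every m > 1 the m distinct m-th roots of unity sum to 0, e.g. 1 + exp(2*I*pi/3) + exp(-2*I*pi/3) = 0.)
Dividing by |G| = 7 gives 0/7 = 0, matching the row-orthogonality relation <chi_6, chi_1> = [chi_6 = chi_1].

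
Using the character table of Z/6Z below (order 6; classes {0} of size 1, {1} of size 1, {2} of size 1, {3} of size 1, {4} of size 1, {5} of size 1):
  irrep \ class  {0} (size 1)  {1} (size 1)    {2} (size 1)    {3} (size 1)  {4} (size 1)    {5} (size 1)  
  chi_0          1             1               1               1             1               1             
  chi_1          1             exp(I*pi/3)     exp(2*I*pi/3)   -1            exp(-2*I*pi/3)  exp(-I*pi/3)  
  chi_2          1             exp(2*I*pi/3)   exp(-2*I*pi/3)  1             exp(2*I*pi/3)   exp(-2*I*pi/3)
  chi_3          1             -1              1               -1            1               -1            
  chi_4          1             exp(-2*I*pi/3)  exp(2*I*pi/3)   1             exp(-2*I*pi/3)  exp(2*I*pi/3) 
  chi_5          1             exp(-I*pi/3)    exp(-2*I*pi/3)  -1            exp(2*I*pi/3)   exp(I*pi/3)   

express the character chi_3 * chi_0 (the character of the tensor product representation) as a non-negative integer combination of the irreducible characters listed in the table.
chi_3 tensor chi_0 = chi_3 (all other irreducibles have multiplicity 0).

Argument: The character of a tensor product is the pointwise product (chi_3 * chi_0)(C) = chi_3(C) * chi_0(C):
  {0}: (1)*(1), {1}: (-1)*(1), {2}: (1)*(1), {3}: (-1)*(1), {4}: (1)*(1), {5}: (-1)*(1)
so (chi_3 * chi_0) takes values
  {0} -> 1, {1} -> -1, {2} -> 1, {3} -> -1, {4} -> 1, {5} -> -1.
Now take the inner product of this character with each irreducible chi from the table, <chi_3*chi_0, chi> = (1/6) sum_C |C| (chi_3*chi_0)(C) conj(chi(C)):
  <chi_3*chi_0, chi_0> = (1/6)[1*(1)*conj(1) + 1*(-1)*conj(1) + 1*(1)*conj(1) + 1*(-1)*conj(1) + 1*(1)*conj(1) + 1*(-1)*conj(1)]
      = (1/6)[(1) + (-1) + (1) + (-1) + (1) + (-1)] = 0/6 = 0
  <chi_3*chi_0, chi_1> = (1/6)[1*(1)*conj(1) + 1*(-1)*conj(exp(I*pi/3)) + 1*(1)*conj(exp(2*I*pi/3)) + 1*(-1)*conj(-1) + 1*(1)*conj(exp(-2*I*pi/3)) + 1*(-1)*conj(exp(-I*pi/3))]
      = (1/6)[(1) + (-exp(-I*pi/3)) + (exp(-2*I*pi/3)) + (1) + (exp(2*I*pi/3)) + (-exp(I*pi/3))] = 0/6 = 0
  <chi_3*chi_0, chi_2> = (1/6)[1*(1)*conj(1) + 1*(-1)*conj(exp(2*I*pi/3)) + 1*(1)*conj(exp(-2*I*pi/3)) + 1*(-1)*conj(1) + 1*(1)*conj(exp(2*I*pi/3)) + 1*(-1)*conj(exp(-2*I*pi/3))]
      = (1/6)[(1) + (-exp(-2*I*pi/3)) + (exp(2*I*pi/3)) + (-1) + (exp(-2*I*pi/3)) + (-exp(2*I*pi/3))] = 0/6 = 0
  <chi_3*chi_0, chi_3> = (1/6)[1*(1)*conj(1) + 1*(-1)*conj(-1) + 1*(1)*conj(1) + 1*(-1)*conj(-1) + 1*(1)*conj(1) + 1*(-1)*conj(-1)]
      = (1/6)[(1) + (1) + (1) + (1) + (1) + (1)] = 6/6 = 1
  <chi_3*chi_0, chi_4> = (1/6)[1*(1)*conj(1) + 1*(-1)*conj(exp(-2*I*pi/3)) + 1*(1)*conj(exp(2*I*pi/3)) + 1*(-1)*conj(1) + 1*(1)*conj(exp(-2*I*pi/3)) + 1*(-1)*conj(exp(2*I*pi/3))]
      = (1/6)[(1) + (-exp(2*I*pi/3)) + (exp(-2*I*pi/3)) + (-1) + (exp(2*I*pi/3)) + (-exp(-2*I*pi/3))] = 0/6 = 0
  <chi_3*chi_0, chi_5> = (1/6)[1*(1)*conj(1) + 1*(-1)*conj(exp(-I*pi/3)) + 1*(1)*conj(exp(-2*I*pi/3)) + 1*(-1)*conj(-1) + 1*(1)*conj(exp(2*I*pi/3)) + 1*(-1)*conj(exp(I*pi/3))]
      = (1/6)[(1) + (-exp(I*pi/3)) + (exp(2*I*pi/3)) + (1) + (exp(-2*I*pi/3)) + (-exp(-I*pi/3))] = 0/6 = 0
(Exp terms are combined using exp(i*s)*conj(exp(i*t)) = exp(i*(s-t)), and sums of them are collapsed using the identity that for every m > 1 the m distinct m-th roots of unity sum to 0, e.g. 1 + exp(2*I*pi/3) + exp(-2*I*pi/3) = 0.)
Hence the multiplicities are chi_3: 1. Dimension check: dim(chi_3)*dim(chi_0) = 1*1 = 1 and sum (mult * dim) = 1*1 = 1.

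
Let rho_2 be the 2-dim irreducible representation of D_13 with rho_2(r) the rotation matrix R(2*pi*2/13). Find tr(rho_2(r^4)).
chi_{rho_2}(r^4) = 2*cos(2*pi*2*4/13) = -2*cos(3*pi/13)

Why: rho_2(r^4) is rotation by angle 2*pi*2*4/13, whose trace is 2*cos(2*pi*2*4/13) = -2*cos(3*pi/13).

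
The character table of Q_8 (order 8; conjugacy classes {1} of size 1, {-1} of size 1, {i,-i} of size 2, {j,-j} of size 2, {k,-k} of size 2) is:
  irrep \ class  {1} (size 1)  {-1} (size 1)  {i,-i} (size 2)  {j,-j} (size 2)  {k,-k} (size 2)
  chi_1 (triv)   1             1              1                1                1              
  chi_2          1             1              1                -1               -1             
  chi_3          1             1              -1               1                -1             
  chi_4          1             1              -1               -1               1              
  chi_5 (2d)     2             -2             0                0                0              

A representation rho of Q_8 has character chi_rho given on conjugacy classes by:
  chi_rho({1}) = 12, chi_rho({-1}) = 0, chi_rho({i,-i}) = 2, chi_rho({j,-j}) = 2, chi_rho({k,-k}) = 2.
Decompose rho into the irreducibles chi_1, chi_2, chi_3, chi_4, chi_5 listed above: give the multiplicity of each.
Multiplicities: chi_1: 3, chi_2: 1, chi_3: 1, chi_4: 1, chi_5: 3.

Reasoning: Use <chi_rho, chi> = (1/|G|) sum_C |C| * chi_rho(C) * conj(chi(C)) with |G| = 8 for each irreducible chi in the table:
  <chi_rho, chi_1> = (1/8)[1*(12)*conj(1) + 1*(0)*conj(1) + 2*(2)*conj(1) + 2*(2)*conj(1) + 2*(2)*conj(1)]
      = (1/8)[(12) + (0) + (4) + (4) + (4)] = 24/8 = 3
  <chi_rho, chi_2> = (1/8)[1*(12)*conj(1) + 1*(0)*conj(1) + 2*(2)*conj(1) + 2*(2)*conj(-1) + 2*(2)*conj(-1)]
      = (1/8)[(12) + (0) + (4) + (-4) + (-4)] = 8/8 = 1
  <chi_rho, chi_3> = (1/8)[1*(12)*conj(1) + 1*(0)*conj(1) + 2*(2)*conj(-1) + 2*(2)*conj(1) + 2*(2)*conj(-1)]
      = (1/8)[(12) + (0) + (-4) + (4) + (-4)] = 8/8 = 1
  <chi_rho, chi_4> = (1/8)[1*(12)*conj(1) + 1*(0)*conj(1) + 2*(2)*conj(-1) + 2*(2)*conj(-1) + 2*(2)*conj(1)]
      = (1/8)[(12) + (0) + (-4) + (-4) + (4)] = 8/8 = 1
  <chi_rho, chi_5> = (1/8)[1*(12)*conj(2) + 1*(0)*conj(-2) + 2*(2)*conj(0) + 2*(2)*conj(0) + 2*(2)*conj(0)]
      = (1/8)[(24) + (0) + (0) + (0) + (0)] = 24/8 = 3
Dimension check: dim(rho) = sum (mult * dim) = 3*1 + 1*1 + 1*1 + 1*1 + 3*2 = 12 = chi_rho(e) = 12.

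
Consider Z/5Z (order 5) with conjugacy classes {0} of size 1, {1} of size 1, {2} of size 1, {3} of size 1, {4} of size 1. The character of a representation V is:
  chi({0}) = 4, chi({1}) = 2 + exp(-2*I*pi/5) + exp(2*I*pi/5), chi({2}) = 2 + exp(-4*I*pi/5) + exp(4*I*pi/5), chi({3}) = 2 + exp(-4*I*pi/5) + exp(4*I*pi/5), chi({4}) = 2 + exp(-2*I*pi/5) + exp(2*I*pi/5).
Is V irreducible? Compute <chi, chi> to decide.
Not irreducible (reducible): <chi, chi> = 6 > 1.

Details: <chi, chi> = (1/|G|) sum_C |C| * |chi(C)|^2 = (1/5)[1*|4|^2 + 1*|2 + exp(-2*I*pi/5) + exp(2*I*pi/5)|^2 + 1*|2 + exp(-4*I*pi/5) + exp(4*I*pi/5)|^2 + 1*|2 + exp(-4*I*pi/5) + exp(4*I*pi/5)|^2 + 1*|2 + exp(-2*I*pi/5) + exp(2*I*pi/5)|^2]
  = (1/5)[(16) + (6 + 4*exp(-2*I*pi/5) + exp(-4*I*pi/5) + exp(4*I*pi/5) + 4*exp(2*I*pi/5)) + (6 + 4*exp(-4*I*pi/5) + exp(-2*I*pi/5) + exp(2*I*pi/5) + 4*exp(4*I*pi/5)) + (6 + 4*exp(-4*I*pi/5) + exp(-2*I*pi/5) + exp(2*I*pi/5) + 4*exp(4*I*pi/5)) + (6 + 4*exp(-2*I*pi/5) + exp(-4*I*pi/5) + exp(4*I*pi/5) + 4*exp(2*I*pi/5))] = 30/5 = 6.
(Exp terms are combined using exp(i*s)*conj(exp(i*t)) = exp(i*(s-t)), and sums of them are collapsed using the identity that for every m > 1 the m distinct m-th roots of unity sum to 0, e.g. 1 + exp(2*I*pi/3) + exp(-2*I*pi/3) = 0.)
A character is irreducible iff <chi, chi> = 1, so this representation is reducible.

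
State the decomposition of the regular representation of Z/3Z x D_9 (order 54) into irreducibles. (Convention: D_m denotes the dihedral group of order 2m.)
Each irreducible V_i of dimension d_i appears with multiplicity d_i, i.e. rho_reg = (direct sum over all irreducibles V_i) d_i V_i. The irreducible dimensions for Z/3Z x D_9 are 1, 1, 1, 1, 1, 1, 2, 2, 2, 2, 2, 2, 2, 2, 2, 2, 2, 2: 6 irreducibles of dimension 1, each with multiplicity 1; 12 irreducibles of dimension 2, each with multiplicity 2. Total dimension 6*1*1 + 12*2*2 = 54 = |G|.

Proof sketch: General theorem: in the regular representation of a finite group G, each irreducible appears with multiplicity equal to its dimension. Check: dim(rho_reg) = sum d_i^2 = 1 + 1 + 1 + 1 + 1 + 1 + 4 + 4 + 4 + 4 + 4 + 4 + 4 + 4 + 4 + 4 + 4 + 4 = 54 = |G|.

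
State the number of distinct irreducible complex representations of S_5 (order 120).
7

Proof sketch: The number of irreducible complex representations of a finite group equals its number of conjugacy classes. Conjugacy classes in S_5 correspond to cycle types, i.e. partitions of 5; there are p(5) = 7 of them, so S_5 (order 120) has exactly 7 irreducible complex representations.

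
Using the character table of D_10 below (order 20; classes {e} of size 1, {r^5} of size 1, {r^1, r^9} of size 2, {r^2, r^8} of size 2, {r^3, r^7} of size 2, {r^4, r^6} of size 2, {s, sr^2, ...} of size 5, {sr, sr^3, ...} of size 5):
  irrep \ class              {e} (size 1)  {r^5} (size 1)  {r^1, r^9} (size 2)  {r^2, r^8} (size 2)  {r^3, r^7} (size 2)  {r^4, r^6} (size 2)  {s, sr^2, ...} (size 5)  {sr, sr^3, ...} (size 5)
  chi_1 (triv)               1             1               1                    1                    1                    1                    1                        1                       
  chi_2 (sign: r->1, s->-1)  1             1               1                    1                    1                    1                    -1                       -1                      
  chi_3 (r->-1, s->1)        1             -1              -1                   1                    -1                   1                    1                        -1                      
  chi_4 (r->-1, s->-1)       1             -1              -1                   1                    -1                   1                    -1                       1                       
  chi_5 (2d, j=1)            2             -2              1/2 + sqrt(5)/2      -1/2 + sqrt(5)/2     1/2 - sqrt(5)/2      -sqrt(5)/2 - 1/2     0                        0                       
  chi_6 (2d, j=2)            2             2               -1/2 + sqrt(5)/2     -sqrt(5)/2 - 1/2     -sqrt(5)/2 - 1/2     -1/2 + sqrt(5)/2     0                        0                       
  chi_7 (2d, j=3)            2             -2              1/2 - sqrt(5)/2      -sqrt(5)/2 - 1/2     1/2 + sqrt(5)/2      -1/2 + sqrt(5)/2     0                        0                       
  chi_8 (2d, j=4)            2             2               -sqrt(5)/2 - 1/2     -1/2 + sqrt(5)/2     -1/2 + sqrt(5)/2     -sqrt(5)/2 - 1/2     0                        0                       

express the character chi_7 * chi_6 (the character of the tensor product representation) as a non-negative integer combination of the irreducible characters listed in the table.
chi_7 tensor chi_6 = chi_3 + chi_4 + chi_5 (all other irreducibles have multiplicity 0).

The character of a tensor product is the pointwise product (chi_7 * chi_6)(C) = chi_7(C) * chi_6(C):
  {e}: (2)*(2), {r^5}: (-2)*(2), {r^1, r^9}: (1/2 - sqrt(5)/2)*(-1/2 + sqrt(5)/2), {r^2, r^8}: (-sqrt(5)/2 - 1/2)*(-sqrt(5)/2 - 1/2), {r^3, r^7}: (1/2 + sqrt(5)/2)*(-sqrt(5)/2 - 1/2), {r^4, r^6}: (-1/2 + sqrt(5)/2)*(-1/2 + sqrt(5)/2), {s, sr^2, ...}: (0)*(0), {sr, sr^3, ...}: (0)*(0)
so (chi_7 * chi_6) takes values
  {e} -> 4, {r^5} -> -4, {r^1, r^9} -> -3/2 + sqrt(5)/2, {r^2, r^8} -> sqrt(5)/2 + 3/2, {r^3, r^7} -> -3/2 - sqrt(5)/2, {r^4, r^6} -> 3/2 - sqrt(5)/2, {s, sr^2, ...} -> 0, {sr, sr^3, ...} -> 0.
Now take the inner product of this character with each irreducible chi from the table, <chi_7*chi_6, chi> = (1/20) sum_C |C| (chi_7*chi_6)(C) conj(chi(C)):
  <chi_7*chi_6, chi_1> = (1/20)[1*(4)*conj(1) + 1*(-4)*conj(1) + 2*(-3/2 + sqrt(5)/2)*conj(1) + 2*(sqrt(5)/2 + 3/2)*conj(1) + 2*(-3/2 - sqrt(5)/2)*conj(1) + 2*(3/2 - sqrt(5)/2)*conj(1) + 5*(0)*conj(1) + 5*(0)*conj(1)]
      = (1/20)[(4) + (-4) + (-3 + sqrt(5)) + (sqrt(5) + 3) + (-3 - sqrt(5)) + (3 - sqrt(5)) + (0) + (0)] = 0/20 = 0
  <chi_7*chi_6, chi_2> = (1/20)[1*(4)*conj(1) + 1*(-4)*conj(1) + 2*(-3/2 + sqrt(5)/2)*conj(1) + 2*(sqrt(5)/2 + 3/2)*conj(1) + 2*(-3/2 - sqrt(5)/2)*conj(1) + 2*(3/2 - sqrt(5)/2)*conj(1) + 5*(0)*conj(-1) + 5*(0)*conj(-1)]
      = (1/20)[(4) + (-4) + (-3 + sqrt(5)) + (sqrt(5) + 3) + (-3 - sqrt(5)) + (3 - sqrt(5)) + (0) + (0)] = 0/20 = 0
  <chi_7*chi_6, chi_3> = (1/20)[1*(4)*conj(1) + 1*(-4)*conj(-1) + 2*(-3/2 + sqrt(5)/2)*conj(-1) + 2*(sqrt(5)/2 + 3/2)*conj(1) + 2*(-3/2 - sqrt(5)/2)*conj(-1) + 2*(3/2 - sqrt(5)/2)*conj(1) + 5*(0)*conj(1) + 5*(0)*conj(-1)]
      = (1/20)[(4) + (4) + (3 - sqrt(5)) + (sqrt(5) + 3) + (sqrt(5) + 3) + (3 - sqrt(5)) + (0) + (0)] = 20/20 = 1
  <chi_7*chi_6, chi_4> = (1/20)[1*(4)*conj(1) + 1*(-4)*conj(-1) + 2*(-3/2 + sqrt(5)/2)*conj(-1) + 2*(sqrt(5)/2 + 3/2)*conj(1) + 2*(-3/2 - sqrt(5)/2)*conj(-1) + 2*(3/2 - sqrt(5)/2)*conj(1) + 5*(0)*conj(-1) + 5*(0)*conj(1)]
      = (1/20)[(4) + (4) + (3 - sqrt(5)) + (sqrt(5) + 3) + (sqrt(5) + 3) + (3 - sqrt(5)) + (0) + (0)] = 20/20 = 1
  <chi_7*chi_6, chi_5> = (1/20)[1*(4)*conj(2) + 1*(-4)*conj(-2) + 2*(-3/2 + sqrt(5)/2)*conj(1/2 + sqrt(5)/2) + 2*(sqrt(5)/2 + 3/2)*conj(-1/2 + sqrt(5)/2) + 2*(-3/2 - sqrt(5)/2)*conj(1/2 - sqrt(5)/2) + 2*(3/2 - sqrt(5)/2)*conj(-sqrt(5)/2 - 1/2) + 5*(0)*conj(0) + 5*(0)*conj(0)]
      = (1/20)[(8) + (8) + (1 - sqrt(5)) + (1 + sqrt(5)) + (1 + sqrt(5)) + (1 - sqrt(5)) + (0) + (0)] = 20/20 = 1
  <chi_7*chi_6, chi_6> = (1/20)[1*(4)*conj(2) + 1*(-4)*conj(2) + 2*(-3/2 + sqrt(5)/2)*conj(-1/2 + sqrt(5)/2) + 2*(sqrt(5)/2 + 3/2)*conj(-sqrt(5)/2 - 1/2) + 2*(-3/2 - sqrt(5)/2)*conj(-sqrt(5)/2 - 1/2) + 2*(3/2 - sqrt(5)/2)*conj(-1/2 + sqrt(5)/2) + 5*(0)*conj(0) + 5*(0)*conj(0)]
      = (1/20)[(8) + (-8) + (4 - 2*sqrt(5)) + (-2*sqrt(5) - 4) + (4 + 2*sqrt(5)) + (-4 + 2*sqrt(5)) + (0) + (0)] = 0/20 = 0
  <chi_7*chi_6, chi_7> = (1/20)[1*(4)*conj(2) + 1*(-4)*conj(-2) + 2*(-3/2 + sqrt(5)/2)*conj(1/2 - sqrt(5)/2) + 2*(sqrt(5)/2 + 3/2)*conj(-sqrt(5)/2 - 1/2) + 2*(-3/2 - sqrt(5)/2)*conj(1/2 + sqrt(5)/2) + 2*(3/2 - sqrt(5)/2)*conj(-1/2 + sqrt(5)/2) + 5*(0)*conj(0) + 5*(0)*conj(0)]
      = (1/20)[(8) + (8) + (-4 + 2*sqrt(5)) + (-2*sqrt(5) - 4) + (-2*sqrt(5) - 4) + (-4 + 2*sqrt(5)) + (0) + (0)] = 0/20 = 0
  <chi_7*chi_6, chi_8> = (1/20)[1*(4)*conj(2) + 1*(-4)*conj(2) + 2*(-3/2 + sqrt(5)/2)*conj(-sqrt(5)/2 - 1/2) + 2*(sqrt(5)/2 + 3/2)*conj(-1/2 + sqrt(5)/2) + 2*(-3/2 - sqrt(5)/2)*conj(-1/2 + sqrt(5)/2) + 2*(3/2 - sqrt(5)/2)*conj(-sqrt(5)/2 - 1/2) + 5*(0)*conj(0) + 5*(0)*conj(0)]
      = (1/20)[(8) + (-8) + (-1 + sqrt(5)) + (1 + sqrt(5)) + (-sqrt(5) - 1) + (1 - sqrt(5)) + (0) + (0)] = 0/20 = 0
Hence the multiplicities are chi_3: 1, chi_4: 1, chi_5: 1. Dimension check: dim(chi_7)*dim(chi_6) = 2*2 = 4 and sum (mult * dim) = 1*1 + 1*1 + 1*2 = 4.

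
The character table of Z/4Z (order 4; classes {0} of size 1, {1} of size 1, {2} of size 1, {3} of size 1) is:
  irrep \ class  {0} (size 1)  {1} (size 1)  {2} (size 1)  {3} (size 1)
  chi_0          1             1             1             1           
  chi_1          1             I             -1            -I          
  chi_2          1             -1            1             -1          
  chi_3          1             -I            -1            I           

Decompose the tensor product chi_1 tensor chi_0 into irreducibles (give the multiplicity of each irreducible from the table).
chi_1 tensor chi_0 = chi_1 (all other irreducibles have multiplicity 0).

Reasoning: The character of a tensor product is the pointwise product (chi_1 * chi_0)(C) = chi_1(C) * chi_0(C):
  {0}: (1)*(1), {1}: (I)*(1), {2}: (-1)*(1), {3}: (-I)*(1)
so (chi_1 * chi_0) takes values
  {0} -> 1, {1} -> I, {2} -> -1, {3} -> -I.
Now take the inner product of this character with each irreducible chi from the table, <chi_1*chi_0, chi> = (1/4) sum_C |C| (chi_1*chi_0)(C) conj(chi(C)):
  <chi_1*chi_0, chi_0> = (1/4)[1*(1)*conj(1) + 1*(I)*conj(1) + 1*(-1)*conj(1) + 1*(-I)*conj(1)]
      = (1/4)[(1) + (I) + (-1) + (-I)] = 0/4 = 0
  <chi_1*chi_0, chi_1> = (1/4)[1*(1)*conj(1) + 1*(I)*conj(I) + 1*(-1)*conj(-1) + 1*(-I)*conj(-I)]
      = (1/4)[(1) + (1) + (1) + (1)] = 4/4 = 1
  <chi_1*chi_0, chi_2> = (1/4)[1*(1)*conj(1) + 1*(I)*conj(-1) + 1*(-1)*conj(1) + 1*(-I)*conj(-1)]
      = (1/4)[(1) + (-I) + (-1) + (I)] = 0/4 = 0
  <chi_1*chi_0, chi_3> = (1/4)[1*(1)*conj(1) + 1*(I)*conj(-I) + 1*(-1)*conj(-1) + 1*(-I)*conj(I)]
      = (1/4)[(1) + (-1) + (1) + (-1)] = 0/4 = 0
(Exp terms are combined using exp(i*s)*conj(exp(i*t)) = exp(i*(s-t)), and sums of them are collapsed using the identity that for every m > 1 the m distinct m-th roots of unity sum to 0, e.g. 1 + exp(2*I*pi/3) + exp(-2*I*pi/3) = 0.)
Hence the multiplicities are chi_1: 1. Dimension check: dim(chi_1)*dim(chi_0) = 1*1 = 1 and sum (mult * dim) = 1*1 = 1.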